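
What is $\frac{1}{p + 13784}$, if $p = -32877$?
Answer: $- \frac{1}{19093} \approx -5.2375 \cdot 10^{-5}$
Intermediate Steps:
$\frac{1}{p + 13784} = \frac{1}{-32877 + 13784} = \frac{1}{-19093} = - \frac{1}{19093}$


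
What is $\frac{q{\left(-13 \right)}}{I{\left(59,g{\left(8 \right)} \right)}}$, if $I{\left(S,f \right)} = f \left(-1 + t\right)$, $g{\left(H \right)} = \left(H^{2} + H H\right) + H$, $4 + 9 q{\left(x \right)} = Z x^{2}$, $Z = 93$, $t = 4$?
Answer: $\frac{15713}{3672} \approx 4.2791$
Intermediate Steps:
$q{\left(x \right)} = - \frac{4}{9} + \frac{31 x^{2}}{3}$ ($q{\left(x \right)} = - \frac{4}{9} + \frac{93 x^{2}}{9} = - \frac{4}{9} + \frac{31 x^{2}}{3}$)
$g{\left(H \right)} = H + 2 H^{2}$ ($g{\left(H \right)} = \left(H^{2} + H^{2}\right) + H = 2 H^{2} + H = H + 2 H^{2}$)
$I{\left(S,f \right)} = 3 f$ ($I{\left(S,f \right)} = f \left(-1 + 4\right) = f 3 = 3 f$)
$\frac{q{\left(-13 \right)}}{I{\left(59,g{\left(8 \right)} \right)}} = \frac{- \frac{4}{9} + \frac{31 \left(-13\right)^{2}}{3}}{3 \cdot 8 \left(1 + 2 \cdot 8\right)} = \frac{- \frac{4}{9} + \frac{31}{3} \cdot 169}{3 \cdot 8 \left(1 + 16\right)} = \frac{- \frac{4}{9} + \frac{5239}{3}}{3 \cdot 8 \cdot 17} = \frac{15713}{9 \cdot 3 \cdot 136} = \frac{15713}{9 \cdot 408} = \frac{15713}{9} \cdot \frac{1}{408} = \frac{15713}{3672}$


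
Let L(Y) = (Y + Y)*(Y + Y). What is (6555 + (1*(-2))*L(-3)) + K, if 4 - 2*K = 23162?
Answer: -5096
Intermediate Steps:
K = -11579 (K = 2 - ½*23162 = 2 - 11581 = -11579)
L(Y) = 4*Y² (L(Y) = (2*Y)*(2*Y) = 4*Y²)
(6555 + (1*(-2))*L(-3)) + K = (6555 + (1*(-2))*(4*(-3)²)) - 11579 = (6555 - 8*9) - 11579 = (6555 - 2*36) - 11579 = (6555 - 72) - 11579 = 6483 - 11579 = -5096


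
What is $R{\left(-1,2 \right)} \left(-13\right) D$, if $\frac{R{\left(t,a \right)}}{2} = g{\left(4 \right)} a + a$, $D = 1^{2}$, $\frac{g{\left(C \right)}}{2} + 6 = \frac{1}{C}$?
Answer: $546$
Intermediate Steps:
$g{\left(C \right)} = -12 + \frac{2}{C}$
$D = 1$
$R{\left(t,a \right)} = - 21 a$ ($R{\left(t,a \right)} = 2 \left(\left(-12 + \frac{2}{4}\right) a + a\right) = 2 \left(\left(-12 + 2 \cdot \frac{1}{4}\right) a + a\right) = 2 \left(\left(-12 + \frac{1}{2}\right) a + a\right) = 2 \left(- \frac{23 a}{2} + a\right) = 2 \left(- \frac{21 a}{2}\right) = - 21 a$)
$R{\left(-1,2 \right)} \left(-13\right) D = \left(-21\right) 2 \left(-13\right) 1 = \left(-42\right) \left(-13\right) 1 = 546 \cdot 1 = 546$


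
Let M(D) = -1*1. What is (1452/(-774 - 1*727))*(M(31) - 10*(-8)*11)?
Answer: -1276308/1501 ≈ -850.30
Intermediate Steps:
M(D) = -1
(1452/(-774 - 1*727))*(M(31) - 10*(-8)*11) = (1452/(-774 - 1*727))*(-1 - 10*(-8)*11) = (1452/(-774 - 727))*(-1 + 80*11) = (1452/(-1501))*(-1 + 880) = (1452*(-1/1501))*879 = -1452/1501*879 = -1276308/1501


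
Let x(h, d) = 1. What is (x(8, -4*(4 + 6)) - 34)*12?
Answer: -396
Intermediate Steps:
(x(8, -4*(4 + 6)) - 34)*12 = (1 - 34)*12 = -33*12 = -396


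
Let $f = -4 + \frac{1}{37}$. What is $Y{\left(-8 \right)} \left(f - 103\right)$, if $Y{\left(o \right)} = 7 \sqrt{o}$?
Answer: $- \frac{55412 i \sqrt{2}}{37} \approx - 2118.0 i$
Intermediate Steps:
$f = - \frac{147}{37}$ ($f = -4 + \frac{1}{37} = - \frac{147}{37} \approx -3.973$)
$Y{\left(-8 \right)} \left(f - 103\right) = 7 \sqrt{-8} \left(- \frac{147}{37} - 103\right) = 7 \cdot 2 i \sqrt{2} \left(- \frac{3958}{37}\right) = 14 i \sqrt{2} \left(- \frac{3958}{37}\right) = - \frac{55412 i \sqrt{2}}{37}$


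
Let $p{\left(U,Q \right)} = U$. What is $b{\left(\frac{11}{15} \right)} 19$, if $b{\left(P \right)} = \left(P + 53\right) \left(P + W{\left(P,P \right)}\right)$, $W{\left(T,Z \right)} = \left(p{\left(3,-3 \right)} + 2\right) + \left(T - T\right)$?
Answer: $\frac{1317004}{225} \approx 5853.4$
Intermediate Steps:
$W{\left(T,Z \right)} = 5$ ($W{\left(T,Z \right)} = \left(3 + 2\right) + \left(T - T\right) = 5 + 0 = 5$)
$b{\left(P \right)} = \left(5 + P\right) \left(53 + P\right)$ ($b{\left(P \right)} = \left(P + 53\right) \left(P + 5\right) = \left(53 + P\right) \left(5 + P\right) = \left(5 + P\right) \left(53 + P\right)$)
$b{\left(\frac{11}{15} \right)} 19 = \left(265 + \left(\frac{11}{15}\right)^{2} + 58 \cdot \frac{11}{15}\right) 19 = \left(265 + \frac{121}{225} + \frac{638}{15}\right) 19 = \frac{69316}{225} \cdot 19 = \frac{1317004}{225}$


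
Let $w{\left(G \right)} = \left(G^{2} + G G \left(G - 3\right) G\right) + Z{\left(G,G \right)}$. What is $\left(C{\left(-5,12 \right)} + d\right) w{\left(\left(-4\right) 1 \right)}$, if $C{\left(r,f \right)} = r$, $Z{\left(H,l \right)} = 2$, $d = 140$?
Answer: $62910$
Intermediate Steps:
$w{\left(G \right)} = 2 + G^{2} + G^{3} \left(-3 + G\right)$ ($w{\left(G \right)} = \left(G^{2} + G G \left(G - 3\right) G\right) + 2 = \left(G^{2} + G^{2} \left(-3 + G\right) G\right) + 2 = \left(G^{2} + G^{3} \left(-3 + G\right)\right) + 2 = 2 + G^{2} + G^{3} \left(-3 + G\right)$)
$\left(C{\left(-5,12 \right)} + d\right) w{\left(\left(-4\right) 1 \right)} = \left(-5 + 140\right) \left(2 + \left(\left(-4\right) 1\right)^{2} + \left(\left(-4\right) 1\right)^{4} - 3 \left(\left(-4\right) 1\right)^{3}\right) = 135 \left(2 + \left(-4\right)^{2} + \left(-4\right)^{4} - 3 \left(-4\right)^{3}\right) = 135 \left(2 + 16 + 256 - -192\right) = 135 \left(2 + 16 + 256 + 192\right) = 135 \cdot 466 = 62910$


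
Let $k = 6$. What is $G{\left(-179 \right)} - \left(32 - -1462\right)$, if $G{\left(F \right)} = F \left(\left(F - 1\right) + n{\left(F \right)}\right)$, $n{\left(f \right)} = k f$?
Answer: $222972$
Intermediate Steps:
$n{\left(f \right)} = 6 f$
$G{\left(F \right)} = F \left(-1 + 7 F\right)$ ($G{\left(F \right)} = F \left(\left(F - 1\right) + 6 F\right) = F \left(\left(-1 + F\right) + 6 F\right) = F \left(-1 + 7 F\right)$)
$G{\left(-179 \right)} - \left(32 - -1462\right) = - 179 \left(-1 + 7 \left(-179\right)\right) - \left(32 - -1462\right) = - 179 \left(-1 - 1253\right) - \left(32 + 1462\right) = \left(-179\right) \left(-1254\right) - 1494 = 224466 - 1494 = 222972$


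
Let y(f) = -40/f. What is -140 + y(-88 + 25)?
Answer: -8780/63 ≈ -139.36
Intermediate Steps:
-140 + y(-88 + 25) = -140 - 40/(-88 + 25) = -140 - 40/(-63) = -140 - 40*(-1/63) = -140 + 40/63 = -8780/63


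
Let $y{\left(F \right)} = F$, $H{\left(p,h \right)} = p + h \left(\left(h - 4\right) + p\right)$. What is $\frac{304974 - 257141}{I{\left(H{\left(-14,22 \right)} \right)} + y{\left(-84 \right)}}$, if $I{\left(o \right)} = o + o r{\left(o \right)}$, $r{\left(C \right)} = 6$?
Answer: $\frac{1543}{14} \approx 110.21$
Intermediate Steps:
$H{\left(p,h \right)} = p + h \left(-4 + h + p\right)$ ($H{\left(p,h \right)} = p + h \left(\left(-4 + h\right) + p\right) = p + h \left(-4 + h + p\right)$)
$I{\left(o \right)} = 7 o$ ($I{\left(o \right)} = o + o 6 = o + 6 o = 7 o$)
$\frac{304974 - 257141}{I{\left(H{\left(-14,22 \right)} \right)} + y{\left(-84 \right)}} = \frac{304974 - 257141}{7 \left(-14 + 22^{2} - 88 + 22 \left(-14\right)\right) - 84} = \frac{47833}{7 \left(-14 + 484 - 88 - 308\right) - 84} = \frac{47833}{7 \cdot 74 - 84} = \frac{47833}{518 - 84} = \frac{47833}{434} = 47833 \cdot \frac{1}{434} = \frac{1543}{14}$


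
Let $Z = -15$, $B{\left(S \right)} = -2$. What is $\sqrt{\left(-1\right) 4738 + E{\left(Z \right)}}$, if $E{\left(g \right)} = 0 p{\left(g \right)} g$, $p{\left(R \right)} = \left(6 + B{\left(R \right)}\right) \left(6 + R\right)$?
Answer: $i \sqrt{4738} \approx 68.833 i$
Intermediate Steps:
$p{\left(R \right)} = 24 + 4 R$ ($p{\left(R \right)} = \left(6 - 2\right) \left(6 + R\right) = 4 \left(6 + R\right) = 24 + 4 R$)
$E{\left(g \right)} = 0$ ($E{\left(g \right)} = 0 \left(24 + 4 g\right) g = 0 g = 0$)
$\sqrt{\left(-1\right) 4738 + E{\left(Z \right)}} = \sqrt{\left(-1\right) 4738 + 0} = \sqrt{-4738 + 0} = \sqrt{-4738} = i \sqrt{4738}$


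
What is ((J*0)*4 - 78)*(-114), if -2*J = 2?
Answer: 8892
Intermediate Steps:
J = -1 (J = -½*2 = -1)
((J*0)*4 - 78)*(-114) = (-1*0*4 - 78)*(-114) = (0*4 - 78)*(-114) = (0 - 78)*(-114) = -78*(-114) = 8892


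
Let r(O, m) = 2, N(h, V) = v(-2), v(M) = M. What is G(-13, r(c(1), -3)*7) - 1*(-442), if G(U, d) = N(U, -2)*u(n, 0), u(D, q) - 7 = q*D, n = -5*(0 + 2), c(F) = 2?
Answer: 428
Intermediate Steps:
N(h, V) = -2
n = -10 (n = -5*2 = -10)
u(D, q) = 7 + D*q (u(D, q) = 7 + q*D = 7 + D*q)
G(U, d) = -14 (G(U, d) = -2*(7 - 10*0) = -2*(7 + 0) = -2*7 = -14)
G(-13, r(c(1), -3)*7) - 1*(-442) = -14 - 1*(-442) = -14 + 442 = 428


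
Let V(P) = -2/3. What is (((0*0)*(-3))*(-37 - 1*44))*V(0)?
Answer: 0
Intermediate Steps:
V(P) = -⅔ (V(P) = -2*⅓ = -⅔)
(((0*0)*(-3))*(-37 - 1*44))*V(0) = (((0*0)*(-3))*(-37 - 1*44))*(-⅔) = ((0*(-3))*(-37 - 44))*(-⅔) = (0*(-81))*(-⅔) = 0*(-⅔) = 0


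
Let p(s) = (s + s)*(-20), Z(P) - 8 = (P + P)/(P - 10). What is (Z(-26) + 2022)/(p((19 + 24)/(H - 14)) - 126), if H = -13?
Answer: -54849/1682 ≈ -32.609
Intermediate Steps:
Z(P) = 8 + 2*P/(-10 + P) (Z(P) = 8 + (P + P)/(P - 10) = 8 + (2*P)/(-10 + P) = 8 + 2*P/(-10 + P))
p(s) = -40*s (p(s) = (2*s)*(-20) = -40*s)
(Z(-26) + 2022)/(p((19 + 24)/(H - 14)) - 126) = (10*(-8 - 26)/(-10 - 26) + 2022)/(-40*(19 + 24)/(-13 - 14) - 126) = (10*(-34)/(-36) + 2022)/(-1720/(-27) - 126) = (10*(-1/36)*(-34) + 2022)/(-1720*(-1)/27 - 126) = (85/9 + 2022)/(-40*(-43/27) - 126) = 18283/(9*(1720/27 - 126)) = 18283/(9*(-1682/27)) = (18283/9)*(-27/1682) = -54849/1682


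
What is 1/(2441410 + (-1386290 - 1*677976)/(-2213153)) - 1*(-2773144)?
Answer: 14983895836975040577/5403215929996 ≈ 2.7731e+6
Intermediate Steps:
1/(2441410 + (-1386290 - 1*677976)/(-2213153)) - 1*(-2773144) = 1/(2441410 + (-1386290 - 677976)*(-1/2213153)) + 2773144 = 1/(2441410 - 2064266*(-1/2213153)) + 2773144 = 1/(2441410 + 2064266/2213153) + 2773144 = 1/(5403215929996/2213153) + 2773144 = 2213153/5403215929996 + 2773144 = 14983895836975040577/5403215929996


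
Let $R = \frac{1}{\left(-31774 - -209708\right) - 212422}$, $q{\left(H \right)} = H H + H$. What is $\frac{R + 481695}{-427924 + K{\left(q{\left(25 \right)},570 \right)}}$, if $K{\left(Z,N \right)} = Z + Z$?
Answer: $- \frac{16612697159}{14713408512} \approx -1.1291$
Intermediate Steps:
$q{\left(H \right)} = H + H^{2}$ ($q{\left(H \right)} = H^{2} + H = H + H^{2}$)
$R = - \frac{1}{34488}$ ($R = \frac{1}{\left(-31774 + 209708\right) - 212422} = \frac{1}{177934 - 212422} = \frac{1}{-34488} = - \frac{1}{34488} \approx -2.8996 \cdot 10^{-5}$)
$K{\left(Z,N \right)} = 2 Z$
$\frac{R + 481695}{-427924 + K{\left(q{\left(25 \right)},570 \right)}} = \frac{- \frac{1}{34488} + 481695}{-427924 + 2 \cdot 25 \left(1 + 25\right)} = \frac{16612697159}{34488 \left(-427924 + 2 \cdot 25 \cdot 26\right)} = \frac{16612697159}{34488 \left(-427924 + 2 \cdot 650\right)} = \frac{16612697159}{34488 \left(-427924 + 1300\right)} = \frac{16612697159}{34488 \left(-426624\right)} = \frac{16612697159}{34488} \left(- \frac{1}{426624}\right) = - \frac{16612697159}{14713408512}$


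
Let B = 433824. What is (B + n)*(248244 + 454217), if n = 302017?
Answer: 516899604701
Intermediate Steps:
(B + n)*(248244 + 454217) = (433824 + 302017)*(248244 + 454217) = 735841*702461 = 516899604701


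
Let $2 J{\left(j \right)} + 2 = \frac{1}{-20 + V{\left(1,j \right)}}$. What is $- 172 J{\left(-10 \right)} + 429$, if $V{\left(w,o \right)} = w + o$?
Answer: $\frac{17515}{29} \approx 603.97$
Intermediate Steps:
$V{\left(w,o \right)} = o + w$
$J{\left(j \right)} = -1 + \frac{1}{2 \left(-19 + j\right)}$ ($J{\left(j \right)} = -1 + \frac{1}{2 \left(-20 + \left(j + 1\right)\right)} = -1 + \frac{1}{2 \left(-20 + \left(1 + j\right)\right)} = -1 + \frac{1}{2 \left(-19 + j\right)}$)
$- 172 J{\left(-10 \right)} + 429 = - 172 \frac{\frac{39}{2} - -10}{-19 - 10} + 429 = - 172 \frac{\frac{39}{2} + 10}{-29} + 429 = - 172 \left(\left(- \frac{1}{29}\right) \frac{59}{2}\right) + 429 = \left(-172\right) \left(- \frac{59}{58}\right) + 429 = \frac{5074}{29} + 429 = \frac{17515}{29}$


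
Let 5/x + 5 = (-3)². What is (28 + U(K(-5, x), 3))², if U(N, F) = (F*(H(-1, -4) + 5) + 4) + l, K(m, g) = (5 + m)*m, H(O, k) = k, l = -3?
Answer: 1024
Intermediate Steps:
x = 5/4 (x = 5/(-5 + (-3)²) = 5/(-5 + 9) = 5/4 ≈ 1.2500)
K(m, g) = m*(5 + m)
U(N, F) = 1 + F (U(N, F) = (F*(-4 + 5) + 4) - 3 = (F*1 + 4) - 3 = (F + 4) - 3 = (4 + F) - 3 = 1 + F)
(28 + U(K(-5, x), 3))² = (28 + (1 + 3))² = (28 + 4)² = 32² = 1024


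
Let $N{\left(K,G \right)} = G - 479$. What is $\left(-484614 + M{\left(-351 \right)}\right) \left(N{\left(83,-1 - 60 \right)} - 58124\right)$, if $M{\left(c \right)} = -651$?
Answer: $28467585960$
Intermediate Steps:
$N{\left(K,G \right)} = -479 + G$
$\left(-484614 + M{\left(-351 \right)}\right) \left(N{\left(83,-1 - 60 \right)} - 58124\right) = \left(-484614 - 651\right) \left(\left(-479 - 61\right) - 58124\right) = - 485265 \left(\left(-479 - 61\right) - 58124\right) = - 485265 \left(-540 - 58124\right) = \left(-485265\right) \left(-58664\right) = 28467585960$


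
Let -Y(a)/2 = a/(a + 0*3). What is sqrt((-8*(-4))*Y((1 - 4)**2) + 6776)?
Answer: 2*sqrt(1678) ≈ 81.927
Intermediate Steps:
Y(a) = -2 (Y(a) = -2*a/(a + 0*3) = -2*a/(a + 0) = -2*a/a = -2*1 = -2)
sqrt((-8*(-4))*Y((1 - 4)**2) + 6776) = sqrt(-8*(-4)*(-2) + 6776) = sqrt(32*(-2) + 6776) = sqrt(-64 + 6776) = sqrt(6712) = 2*sqrt(1678)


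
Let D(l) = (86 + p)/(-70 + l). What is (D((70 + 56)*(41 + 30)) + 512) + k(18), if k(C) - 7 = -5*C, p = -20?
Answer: 1903935/4438 ≈ 429.01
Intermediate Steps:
k(C) = 7 - 5*C
D(l) = 66/(-70 + l) (D(l) = (86 - 20)/(-70 + l) = 66/(-70 + l))
(D((70 + 56)*(41 + 30)) + 512) + k(18) = (66/(-70 + (70 + 56)*(41 + 30)) + 512) + (7 - 5*18) = (66/(-70 + 126*71) + 512) + (7 - 90) = (66/(-70 + 8946) + 512) - 83 = (66/8876 + 512) - 83 = (66*(1/8876) + 512) - 83 = (33/4438 + 512) - 83 = 2272289/4438 - 83 = 1903935/4438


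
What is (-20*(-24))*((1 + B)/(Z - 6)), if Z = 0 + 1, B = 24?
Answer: -2400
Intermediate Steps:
Z = 1
(-20*(-24))*((1 + B)/(Z - 6)) = (-20*(-24))*((1 + 24)/(1 - 6)) = 480*(25/(-5)) = 480*(25*(-⅕)) = 480*(-5) = -2400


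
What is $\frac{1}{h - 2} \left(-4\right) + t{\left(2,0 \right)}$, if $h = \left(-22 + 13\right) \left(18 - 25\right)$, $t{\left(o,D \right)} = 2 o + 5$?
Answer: $\frac{545}{61} \approx 8.9344$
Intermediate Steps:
$t{\left(o,D \right)} = 5 + 2 o$
$h = 63$ ($h = \left(-9\right) \left(-7\right) = 63$)
$\frac{1}{h - 2} \left(-4\right) + t{\left(2,0 \right)} = \frac{1}{63 - 2} \left(-4\right) + \left(5 + 2 \cdot 2\right) = \frac{1}{61} \left(-4\right) + \left(5 + 4\right) = \frac{1}{61} \left(-4\right) + 9 = - \frac{4}{61} + 9 = \frac{545}{61}$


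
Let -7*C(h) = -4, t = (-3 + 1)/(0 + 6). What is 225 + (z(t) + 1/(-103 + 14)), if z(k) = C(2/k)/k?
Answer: 139100/623 ≈ 223.27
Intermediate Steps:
t = -⅓ (t = -2/6 = -2*⅙ = -⅓ ≈ -0.33333)
C(h) = 4/7 (C(h) = -⅐*(-4) = 4/7)
z(k) = 4/(7*k)
225 + (z(t) + 1/(-103 + 14)) = 225 + (4/(7*(-⅓)) + 1/(-103 + 14)) = 225 + ((4/7)*(-3) + 1/(-89)) = 225 + (-12/7 - 1/89) = 225 - 1075/623 = 139100/623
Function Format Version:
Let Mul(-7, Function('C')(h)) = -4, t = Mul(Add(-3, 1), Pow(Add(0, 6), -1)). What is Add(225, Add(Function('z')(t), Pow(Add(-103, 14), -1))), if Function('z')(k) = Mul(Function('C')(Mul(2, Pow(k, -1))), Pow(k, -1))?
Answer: Rational(139100, 623) ≈ 223.27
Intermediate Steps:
t = Rational(-1, 3) (t = Mul(-2, Pow(6, -1)) = Mul(-2, Rational(1, 6)) = Rational(-1, 3) ≈ -0.33333)
Function('C')(h) = Rational(4, 7) (Function('C')(h) = Mul(Rational(-1, 7), -4) = Rational(4, 7))
Function('z')(k) = Mul(Rational(4, 7), Pow(k, -1))
Add(225, Add(Function('z')(t), Pow(Add(-103, 14), -1))) = Add(225, Add(Mul(Rational(4, 7), Pow(Rational(-1, 3), -1)), Pow(Add(-103, 14), -1))) = Add(225, Add(Mul(Rational(4, 7), -3), Pow(-89, -1))) = Add(225, Add(Rational(-12, 7), Rational(-1, 89))) = Add(225, Rational(-1075, 623)) = Rational(139100, 623)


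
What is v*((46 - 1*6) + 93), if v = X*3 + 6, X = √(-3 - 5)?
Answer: 798 + 798*I*√2 ≈ 798.0 + 1128.5*I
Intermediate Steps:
X = 2*I*√2 (X = √(-8) = 2*I*√2 ≈ 2.8284*I)
v = 6 + 6*I*√2 (v = (2*I*√2)*3 + 6 = 6*I*√2 + 6 = 6 + 6*I*√2 ≈ 6.0 + 8.4853*I)
v*((46 - 1*6) + 93) = (6 + 6*I*√2)*((46 - 1*6) + 93) = (6 + 6*I*√2)*((46 - 6) + 93) = (6 + 6*I*√2)*(40 + 93) = (6 + 6*I*√2)*133 = 798 + 798*I*√2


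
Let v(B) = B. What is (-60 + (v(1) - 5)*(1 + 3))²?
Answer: 5776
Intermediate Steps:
(-60 + (v(1) - 5)*(1 + 3))² = (-60 + (1 - 5)*(1 + 3))² = (-60 - 4*4)² = (-60 - 16)² = (-76)² = 5776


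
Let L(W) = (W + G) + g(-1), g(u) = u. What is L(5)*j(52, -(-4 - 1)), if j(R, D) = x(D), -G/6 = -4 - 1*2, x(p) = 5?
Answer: 200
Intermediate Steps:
G = 36 (G = -6*(-4 - 1*2) = -6*(-4 - 2) = -6*(-6) = 36)
j(R, D) = 5
L(W) = 35 + W (L(W) = (W + 36) - 1 = (36 + W) - 1 = 35 + W)
L(5)*j(52, -(-4 - 1)) = (35 + 5)*5 = 40*5 = 200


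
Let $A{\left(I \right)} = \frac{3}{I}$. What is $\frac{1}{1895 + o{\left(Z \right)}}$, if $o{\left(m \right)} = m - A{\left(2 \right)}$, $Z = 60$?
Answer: $\frac{2}{3907} \approx 0.0005119$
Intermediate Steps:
$o{\left(m \right)} = - \frac{3}{2} + m$ ($o{\left(m \right)} = m - \frac{3}{2} = - \frac{3}{2} + m$)
$\frac{1}{1895 + o{\left(Z \right)}} = \frac{1}{1895 + \left(- \frac{3}{2} + 60\right)} = \frac{1}{1895 + \frac{117}{2}} = \frac{1}{\frac{3907}{2}} = \frac{2}{3907}$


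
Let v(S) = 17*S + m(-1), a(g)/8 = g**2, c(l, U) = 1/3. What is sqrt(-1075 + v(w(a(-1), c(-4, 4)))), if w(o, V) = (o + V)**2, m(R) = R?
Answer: sqrt(941)/3 ≈ 10.225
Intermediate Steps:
c(l, U) = 1/3
a(g) = 8*g**2
w(o, V) = (V + o)**2
v(S) = -1 + 17*S (v(S) = 17*S - 1 = -1 + 17*S)
sqrt(-1075 + v(w(a(-1), c(-4, 4)))) = sqrt(-1075 + (-1 + 17*(1/3 + 8*(-1)**2)**2)) = sqrt(-1075 + (-1 + 17*(1/3 + 8*1)**2)) = sqrt(-1075 + (-1 + 17*(1/3 + 8)**2)) = sqrt(-1075 + (-1 + 17*(25/3)**2)) = sqrt(-1075 + (-1 + 17*(625/9))) = sqrt(-1075 + (-1 + 10625/9)) = sqrt(-1075 + 10616/9) = sqrt(941/9) = sqrt(941)/3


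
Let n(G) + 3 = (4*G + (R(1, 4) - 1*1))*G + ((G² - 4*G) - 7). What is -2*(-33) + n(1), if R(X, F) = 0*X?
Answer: 56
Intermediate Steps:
R(X, F) = 0
n(G) = -10 + G² - 4*G + G*(-1 + 4*G) (n(G) = -3 + ((4*G + (0 - 1*1))*G + ((G² - 4*G) - 7)) = -3 + ((4*G + (0 - 1))*G + (-7 + G² - 4*G)) = -3 + ((4*G - 1)*G + (-7 + G² - 4*G)) = -3 + ((-1 + 4*G)*G + (-7 + G² - 4*G)) = -3 + (G*(-1 + 4*G) + (-7 + G² - 4*G)) = -3 + (-7 + G² - 4*G + G*(-1 + 4*G)) = -10 + G² - 4*G + G*(-1 + 4*G))
-2*(-33) + n(1) = -2*(-33) + (-10 - 5*1 + 5*1²) = 66 + (-10 - 5 + 5*1) = 66 + (-10 - 5 + 5) = 66 - 10 = 56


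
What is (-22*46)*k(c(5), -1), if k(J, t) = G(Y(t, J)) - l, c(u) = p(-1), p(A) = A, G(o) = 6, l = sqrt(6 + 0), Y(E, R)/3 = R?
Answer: -6072 + 1012*sqrt(6) ≈ -3593.1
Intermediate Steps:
Y(E, R) = 3*R
l = sqrt(6) ≈ 2.4495
c(u) = -1
k(J, t) = 6 - sqrt(6)
(-22*46)*k(c(5), -1) = (-22*46)*(6 - sqrt(6)) = -1012*(6 - sqrt(6)) = -6072 + 1012*sqrt(6)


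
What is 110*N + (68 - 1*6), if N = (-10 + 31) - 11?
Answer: 1162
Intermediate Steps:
N = 10 (N = 21 - 11 = 10)
110*N + (68 - 1*6) = 110*10 + (68 - 1*6) = 1100 + (68 - 6) = 1100 + 62 = 1162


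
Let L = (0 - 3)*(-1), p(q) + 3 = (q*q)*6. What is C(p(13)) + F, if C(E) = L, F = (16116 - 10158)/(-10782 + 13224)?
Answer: 2214/407 ≈ 5.4398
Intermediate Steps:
p(q) = -3 + 6*q² (p(q) = -3 + (q*q)*6 = -3 + q²*6 = -3 + 6*q²)
L = 3 (L = -3*(-1) = 3)
F = 993/407 (F = 5958/2442 = 5958*(1/2442) = 993/407 ≈ 2.4398)
C(E) = 3
C(p(13)) + F = 3 + 993/407 = 2214/407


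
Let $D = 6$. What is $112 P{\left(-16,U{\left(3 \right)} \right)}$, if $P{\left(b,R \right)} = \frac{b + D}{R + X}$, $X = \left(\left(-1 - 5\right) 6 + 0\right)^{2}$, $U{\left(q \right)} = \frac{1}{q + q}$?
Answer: $- \frac{960}{1111} \approx -0.86409$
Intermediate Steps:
$U{\left(q \right)} = \frac{1}{2 q}$
$X = 1296$ ($X = \left(\left(-6\right) 6 + 0\right)^{2} = \left(-36 + 0\right)^{2} = \left(-36\right)^{2} = 1296$)
$P{\left(b,R \right)} = \frac{6 + b}{1296 + R}$ ($P{\left(b,R \right)} = \frac{b + 6}{R + 1296} = \frac{6 + b}{1296 + R}$)
$112 P{\left(-16,U{\left(3 \right)} \right)} = 112 \frac{6 - 16}{1296 + \frac{1}{2 \cdot 3}} = 112 \frac{1}{1296 + \frac{1}{2} \cdot \frac{1}{3}} \left(-10\right) = 112 \frac{1}{1296 + \frac{1}{6}} \left(-10\right) = 112 \frac{1}{\frac{7777}{6}} \left(-10\right) = 112 \cdot \frac{6}{7777} \left(-10\right) = 112 \left(- \frac{60}{7777}\right) = - \frac{960}{1111}$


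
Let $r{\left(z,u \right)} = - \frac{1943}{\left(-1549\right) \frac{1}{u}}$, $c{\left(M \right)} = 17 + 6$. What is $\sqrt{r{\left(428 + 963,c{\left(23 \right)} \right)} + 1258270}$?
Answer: $\frac{\sqrt{3019163519531}}{1549} \approx 1121.7$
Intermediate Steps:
$c{\left(M \right)} = 23$
$r{\left(z,u \right)} = \frac{1943 u}{1549}$ ($r{\left(z,u \right)} = - 1943 \left(- \frac{u}{1549}\right) = \frac{1943 u}{1549}$)
$\sqrt{r{\left(428 + 963,c{\left(23 \right)} \right)} + 1258270} = \sqrt{\frac{1943}{1549} \cdot 23 + 1258270} = \sqrt{\frac{44689}{1549} + 1258270} = \sqrt{\frac{1949104919}{1549}} = \frac{\sqrt{3019163519531}}{1549}$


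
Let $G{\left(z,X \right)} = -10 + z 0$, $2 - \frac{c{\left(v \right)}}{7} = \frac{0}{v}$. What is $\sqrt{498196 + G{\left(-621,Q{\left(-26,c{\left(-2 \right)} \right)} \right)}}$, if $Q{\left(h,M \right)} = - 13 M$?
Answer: $3 \sqrt{55354} \approx 705.82$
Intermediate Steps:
$c{\left(v \right)} = 14$ ($c{\left(v \right)} = 14 - 7 \frac{0}{v} = 14 - 0 = 14 + 0 = 14$)
$G{\left(z,X \right)} = -10$ ($G{\left(z,X \right)} = -10 + 0 = -10$)
$\sqrt{498196 + G{\left(-621,Q{\left(-26,c{\left(-2 \right)} \right)} \right)}} = \sqrt{498196 - 10} = \sqrt{498186} = 3 \sqrt{55354}$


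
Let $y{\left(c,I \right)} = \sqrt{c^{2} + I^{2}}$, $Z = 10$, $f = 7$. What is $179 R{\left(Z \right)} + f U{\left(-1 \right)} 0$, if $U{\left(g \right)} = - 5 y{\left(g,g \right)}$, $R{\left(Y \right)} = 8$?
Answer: $1432$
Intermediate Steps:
$y{\left(c,I \right)} = \sqrt{I^{2} + c^{2}}$
$U{\left(g \right)} = - 5 \sqrt{2} \sqrt{g^{2}}$ ($U{\left(g \right)} = - 5 \sqrt{g^{2} + g^{2}} = - 5 \sqrt{2 g^{2}} = - 5 \sqrt{2} \sqrt{g^{2}}$)
$179 R{\left(Z \right)} + f U{\left(-1 \right)} 0 = 179 \cdot 8 + 7 \left(- 5 \sqrt{2} \sqrt{\left(-1\right)^{2}}\right) 0 = 1432 + 7 \left(- 5 \sqrt{2} \sqrt{1}\right) 0 = 1432 + 7 \left(\left(-5\right) \sqrt{2} \cdot 1\right) 0 = 1432 + 7 \left(- 5 \sqrt{2}\right) 0 = 1432 + - 35 \sqrt{2} \cdot 0 = 1432 + 0 = 1432$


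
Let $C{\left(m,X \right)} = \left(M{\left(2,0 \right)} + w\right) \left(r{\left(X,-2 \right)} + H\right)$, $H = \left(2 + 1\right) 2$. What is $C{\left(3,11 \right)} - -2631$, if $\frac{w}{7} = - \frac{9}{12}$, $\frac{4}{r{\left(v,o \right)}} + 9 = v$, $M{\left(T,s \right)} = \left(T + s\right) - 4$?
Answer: $2573$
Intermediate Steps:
$M{\left(T,s \right)} = -4 + T + s$
$r{\left(v,o \right)} = \frac{4}{-9 + v}$
$H = 6$ ($H = 3 \cdot 2 = 6$)
$w = - \frac{21}{4}$ ($w = 7 \left(- \frac{9}{12}\right) = 7 \left(\left(-9\right) \frac{1}{12}\right) = 7 \left(- \frac{3}{4}\right) = - \frac{21}{4} \approx -5.25$)
$C{\left(m,X \right)} = - \frac{87}{2} - \frac{29}{-9 + X}$ ($C{\left(m,X \right)} = \left(\left(-4 + 2 + 0\right) - \frac{21}{4}\right) \left(\frac{4}{-9 + X} + 6\right) = \left(-2 - \frac{21}{4}\right) \left(6 + \frac{4}{-9 + X}\right) = - \frac{29 \left(6 + \frac{4}{-9 + X}\right)}{4} = - \frac{87}{2} - \frac{29}{-9 + X}$)
$C{\left(3,11 \right)} - -2631 = \frac{29 \left(25 - 33\right)}{2 \left(-9 + 11\right)} - -2631 = \frac{29 \left(25 - 33\right)}{2 \cdot 2} + 2631 = \frac{29}{2} \cdot \frac{1}{2} \left(-8\right) + 2631 = -58 + 2631 = 2573$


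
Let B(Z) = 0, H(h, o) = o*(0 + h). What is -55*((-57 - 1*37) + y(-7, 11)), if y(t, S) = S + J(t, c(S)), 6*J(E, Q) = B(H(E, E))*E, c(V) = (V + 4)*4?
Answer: 4565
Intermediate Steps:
H(h, o) = h*o (H(h, o) = o*h = h*o)
c(V) = 16 + 4*V (c(V) = (4 + V)*4 = 16 + 4*V)
J(E, Q) = 0 (J(E, Q) = (0*E)/6 = (⅙)*0 = 0)
y(t, S) = S (y(t, S) = S + 0 = S)
-55*((-57 - 1*37) + y(-7, 11)) = -55*((-57 - 1*37) + 11) = -55*((-57 - 37) + 11) = -55*(-94 + 11) = -55*(-83) = 4565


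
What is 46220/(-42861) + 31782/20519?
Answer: 413820122/879464859 ≈ 0.47054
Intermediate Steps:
46220/(-42861) + 31782/20519 = 46220*(-1/42861) + 31782*(1/20519) = -46220/42861 + 31782/20519 = 413820122/879464859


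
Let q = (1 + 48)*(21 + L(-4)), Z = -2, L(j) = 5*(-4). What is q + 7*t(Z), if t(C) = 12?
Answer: 133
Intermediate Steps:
L(j) = -20
q = 49 (q = (1 + 48)*(21 - 20) = 49*1 = 49)
q + 7*t(Z) = 49 + 7*12 = 49 + 84 = 133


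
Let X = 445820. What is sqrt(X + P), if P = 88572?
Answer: 2*sqrt(133598) ≈ 731.02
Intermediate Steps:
sqrt(X + P) = sqrt(445820 + 88572) = sqrt(534392) = 2*sqrt(133598)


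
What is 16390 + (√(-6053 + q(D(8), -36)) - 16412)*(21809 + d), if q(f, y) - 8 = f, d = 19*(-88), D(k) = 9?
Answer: -330472054 + 40274*I*√1509 ≈ -3.3047e+8 + 1.5645e+6*I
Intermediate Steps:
d = -1672
q(f, y) = 8 + f
16390 + (√(-6053 + q(D(8), -36)) - 16412)*(21809 + d) = 16390 + (√(-6053 + (8 + 9)) - 16412)*(21809 - 1672) = 16390 + (√(-6053 + 17) - 16412)*20137 = 16390 + (√(-6036) - 16412)*20137 = 16390 + (2*I*√1509 - 16412)*20137 = 16390 + (-16412 + 2*I*√1509)*20137 = 16390 + (-330488444 + 40274*I*√1509) = -330472054 + 40274*I*√1509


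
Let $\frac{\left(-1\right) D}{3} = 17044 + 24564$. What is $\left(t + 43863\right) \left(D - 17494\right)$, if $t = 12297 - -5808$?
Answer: $-8819161824$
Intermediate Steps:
$D = -124824$ ($D = - 3 \left(17044 + 24564\right) = \left(-3\right) 41608 = -124824$)
$t = 18105$ ($t = 12297 + 5808 = 18105$)
$\left(t + 43863\right) \left(D - 17494\right) = \left(18105 + 43863\right) \left(-124824 - 17494\right) = 61968 \left(-142318\right) = -8819161824$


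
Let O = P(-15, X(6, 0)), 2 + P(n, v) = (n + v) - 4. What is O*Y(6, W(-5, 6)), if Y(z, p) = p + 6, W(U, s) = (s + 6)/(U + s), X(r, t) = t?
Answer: -378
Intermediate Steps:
W(U, s) = (6 + s)/(U + s)
Y(z, p) = 6 + p
P(n, v) = -6 + n + v (P(n, v) = -2 + ((n + v) - 4) = -2 + (-4 + n + v) = -6 + n + v)
O = -21 (O = -6 - 15 + 0 = -21)
O*Y(6, W(-5, 6)) = -21*(6 + (6 + 6)/(-5 + 6)) = -21*(6 + 12/1) = -21*(6 + 1*12) = -21*(6 + 12) = -21*18 = -378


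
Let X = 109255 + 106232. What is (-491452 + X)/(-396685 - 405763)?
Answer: 275965/802448 ≈ 0.34390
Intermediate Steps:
X = 215487
(-491452 + X)/(-396685 - 405763) = (-491452 + 215487)/(-396685 - 405763) = -275965/(-802448) = -275965*(-1/802448) = 275965/802448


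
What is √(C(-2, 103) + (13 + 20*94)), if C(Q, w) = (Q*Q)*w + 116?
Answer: 3*√269 ≈ 49.204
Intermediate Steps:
C(Q, w) = 116 + w*Q² (C(Q, w) = Q²*w + 116 = w*Q² + 116 = 116 + w*Q²)
√(C(-2, 103) + (13 + 20*94)) = √((116 + 103*(-2)²) + (13 + 20*94)) = √((116 + 103*4) + (13 + 1880)) = √((116 + 412) + 1893) = √(528 + 1893) = √2421 = 3*√269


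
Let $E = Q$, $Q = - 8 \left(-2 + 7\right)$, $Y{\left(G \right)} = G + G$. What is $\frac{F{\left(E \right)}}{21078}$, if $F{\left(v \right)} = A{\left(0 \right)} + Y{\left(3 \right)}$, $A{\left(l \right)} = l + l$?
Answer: $\frac{1}{3513} \approx 0.00028466$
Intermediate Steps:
$Y{\left(G \right)} = 2 G$
$Q = -40$ ($Q = \left(-8\right) 5 = -40$)
$E = -40$
$A{\left(l \right)} = 2 l$
$F{\left(v \right)} = 6$ ($F{\left(v \right)} = 2 \cdot 0 + 2 \cdot 3 = 0 + 6 = 6$)
$\frac{F{\left(E \right)}}{21078} = \frac{6}{21078} = 6 \cdot \frac{1}{21078} = \frac{1}{3513}$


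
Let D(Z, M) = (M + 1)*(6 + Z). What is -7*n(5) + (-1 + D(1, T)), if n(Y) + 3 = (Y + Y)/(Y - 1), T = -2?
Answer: -9/2 ≈ -4.5000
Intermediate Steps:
D(Z, M) = (1 + M)*(6 + Z)
n(Y) = -3 + 2*Y/(-1 + Y) (n(Y) = -3 + (Y + Y)/(Y - 1) = -3 + (2*Y)/(-1 + Y) = -3 + 2*Y/(-1 + Y))
-7*n(5) + (-1 + D(1, T)) = -7*(3 - 1*5)/(-1 + 5) + (-1 + (6 + 1 + 6*(-2) - 2*1)) = -7*(3 - 5)/4 + (-1 + (6 + 1 - 12 - 2)) = -7*(-2)/4 + (-1 - 7) = -7*(-½) - 8 = 7/2 - 8 = -9/2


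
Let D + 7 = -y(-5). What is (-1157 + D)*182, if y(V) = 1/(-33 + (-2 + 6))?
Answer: -6143410/29 ≈ -2.1184e+5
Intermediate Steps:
y(V) = -1/29 (y(V) = 1/(-33 + 4) = 1/(-29) = -1/29)
D = -202/29 (D = -7 - 1*(-1/29) = -7 + 1/29 = -202/29 ≈ -6.9655)
(-1157 + D)*182 = (-1157 - 202/29)*182 = -33755/29*182 = -6143410/29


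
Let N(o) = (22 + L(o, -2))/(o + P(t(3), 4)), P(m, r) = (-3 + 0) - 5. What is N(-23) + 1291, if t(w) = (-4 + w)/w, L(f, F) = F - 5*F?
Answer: 39991/31 ≈ 1290.0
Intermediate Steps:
L(f, F) = -4*F
t(w) = (-4 + w)/w
P(m, r) = -8 (P(m, r) = -3 - 5 = -8)
N(o) = 30/(-8 + o) (N(o) = (22 - 4*(-2))/(o - 8) = (22 + 8)/(-8 + o) = 30/(-8 + o))
N(-23) + 1291 = 30/(-8 - 23) + 1291 = 30/(-31) + 1291 = 30*(-1/31) + 1291 = -30/31 + 1291 = 39991/31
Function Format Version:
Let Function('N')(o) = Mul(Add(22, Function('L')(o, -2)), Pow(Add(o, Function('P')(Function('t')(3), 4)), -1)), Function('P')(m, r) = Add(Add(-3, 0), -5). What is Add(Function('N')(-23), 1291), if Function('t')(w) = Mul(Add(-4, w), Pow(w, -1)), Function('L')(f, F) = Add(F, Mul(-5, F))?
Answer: Rational(39991, 31) ≈ 1290.0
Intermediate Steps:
Function('L')(f, F) = Mul(-4, F)
Function('t')(w) = Mul(Pow(w, -1), Add(-4, w))
Function('P')(m, r) = -8 (Function('P')(m, r) = Add(-3, -5) = -8)
Function('N')(o) = Mul(30, Pow(Add(-8, o), -1)) (Function('N')(o) = Mul(Add(22, Mul(-4, -2)), Pow(Add(o, -8), -1)) = Mul(Add(22, 8), Pow(Add(-8, o), -1)) = Mul(30, Pow(Add(-8, o), -1)))
Add(Function('N')(-23), 1291) = Add(Mul(30, Pow(Add(-8, -23), -1)), 1291) = Add(Mul(30, Pow(-31, -1)), 1291) = Add(Mul(30, Rational(-1, 31)), 1291) = Add(Rational(-30, 31), 1291) = Rational(39991, 31)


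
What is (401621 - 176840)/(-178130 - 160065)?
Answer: -224781/338195 ≈ -0.66465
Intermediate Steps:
(401621 - 176840)/(-178130 - 160065) = 224781/(-338195) = 224781*(-1/338195) = -224781/338195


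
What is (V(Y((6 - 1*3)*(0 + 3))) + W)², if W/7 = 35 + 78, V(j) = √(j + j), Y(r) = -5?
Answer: (791 + I*√10)² ≈ 6.2567e+5 + 5003.0*I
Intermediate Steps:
V(j) = √2*√j (V(j) = √(2*j) = √2*√j)
W = 791 (W = 7*(35 + 78) = 7*113 = 791)
(V(Y((6 - 1*3)*(0 + 3))) + W)² = (√2*√(-5) + 791)² = (√2*(I*√5) + 791)² = (I*√10 + 791)² = (791 + I*√10)²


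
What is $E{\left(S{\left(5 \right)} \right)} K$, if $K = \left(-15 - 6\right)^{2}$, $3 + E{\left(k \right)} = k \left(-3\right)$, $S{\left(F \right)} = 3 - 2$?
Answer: $-2646$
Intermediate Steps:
$S{\left(F \right)} = 1$
$E{\left(k \right)} = -3 - 3 k$ ($E{\left(k \right)} = -3 + k \left(-3\right) = -3 - 3 k$)
$K = 441$ ($K = \left(-21\right)^{2} = 441$)
$E{\left(S{\left(5 \right)} \right)} K = \left(-3 - 3\right) 441 = \left(-6\right) 441 = -2646$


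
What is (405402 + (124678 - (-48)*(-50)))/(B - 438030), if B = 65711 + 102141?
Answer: -263840/135089 ≈ -1.9531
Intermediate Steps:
B = 167852
(405402 + (124678 - (-48)*(-50)))/(B - 438030) = (405402 + (124678 - (-48)*(-50)))/(167852 - 438030) = (405402 + (124678 - 1*2400))/(-270178) = (405402 + (124678 - 2400))*(-1/270178) = (405402 + 122278)*(-1/270178) = 527680*(-1/270178) = -263840/135089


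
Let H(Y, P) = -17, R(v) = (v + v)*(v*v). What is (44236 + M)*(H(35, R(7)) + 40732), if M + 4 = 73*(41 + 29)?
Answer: 2008959530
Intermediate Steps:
R(v) = 2*v³ (R(v) = (2*v)*v² = 2*v³)
M = 5106 (M = -4 + 73*(41 + 29) = -4 + 73*70 = -4 + 5110 = 5106)
(44236 + M)*(H(35, R(7)) + 40732) = (44236 + 5106)*(-17 + 40732) = 49342*40715 = 2008959530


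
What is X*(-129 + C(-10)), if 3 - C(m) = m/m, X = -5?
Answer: 635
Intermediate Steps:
C(m) = 2 (C(m) = 3 - m/m = 3 - 1*1 = 3 - 1 = 2)
X*(-129 + C(-10)) = -5*(-129 + 2) = -5*(-127) = 635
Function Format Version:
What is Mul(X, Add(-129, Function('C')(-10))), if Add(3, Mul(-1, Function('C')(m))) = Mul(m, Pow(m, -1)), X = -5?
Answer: 635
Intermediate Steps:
Function('C')(m) = 2 (Function('C')(m) = Add(3, Mul(-1, Mul(m, Pow(m, -1)))) = Add(3, Mul(-1, 1)) = Add(3, -1) = 2)
Mul(X, Add(-129, Function('C')(-10))) = Mul(-5, Add(-129, 2)) = Mul(-5, -127) = 635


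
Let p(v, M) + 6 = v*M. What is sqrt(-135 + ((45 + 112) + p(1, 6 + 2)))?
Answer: 2*sqrt(6) ≈ 4.8990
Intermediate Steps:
p(v, M) = -6 + M*v (p(v, M) = -6 + v*M = -6 + M*v)
sqrt(-135 + ((45 + 112) + p(1, 6 + 2))) = sqrt(-135 + ((45 + 112) + (-6 + (6 + 2)*1))) = sqrt(-135 + (157 + (-6 + 8*1))) = sqrt(-135 + (157 + (-6 + 8))) = sqrt(-135 + (157 + 2)) = sqrt(-135 + 159) = sqrt(24) = 2*sqrt(6)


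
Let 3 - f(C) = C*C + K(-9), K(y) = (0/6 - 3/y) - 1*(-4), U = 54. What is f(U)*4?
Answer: -35008/3 ≈ -11669.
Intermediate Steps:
K(y) = 4 - 3/y (K(y) = (0*(1/6) - 3/y) + 4 = (0 - 3/y) + 4 = -3/y + 4 = 4 - 3/y)
f(C) = -4/3 - C**2 (f(C) = 3 - (C*C + (4 - 3/(-9))) = 3 - (C**2 + (4 - 3*(-1/9))) = 3 - (C**2 + (4 + 1/3)) = 3 - (C**2 + 13/3) = 3 - (13/3 + C**2) = 3 + (-13/3 - C**2) = -4/3 - C**2)
f(U)*4 = (-4/3 - 1*54**2)*4 = (-4/3 - 1*2916)*4 = (-4/3 - 2916)*4 = -8752/3*4 = -35008/3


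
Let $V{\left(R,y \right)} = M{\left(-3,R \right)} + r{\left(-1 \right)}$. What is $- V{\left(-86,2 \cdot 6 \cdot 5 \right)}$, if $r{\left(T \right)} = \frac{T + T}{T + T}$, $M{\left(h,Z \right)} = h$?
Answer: $2$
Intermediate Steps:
$r{\left(T \right)} = 1$ ($r{\left(T \right)} = \frac{2 T}{2 T} = 2 T \frac{1}{2 T} = 1$)
$V{\left(R,y \right)} = -2$ ($V{\left(R,y \right)} = -3 + 1 = -2$)
$- V{\left(-86,2 \cdot 6 \cdot 5 \right)} = \left(-1\right) \left(-2\right) = 2$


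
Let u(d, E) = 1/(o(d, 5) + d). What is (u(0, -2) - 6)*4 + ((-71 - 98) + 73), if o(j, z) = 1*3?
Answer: -356/3 ≈ -118.67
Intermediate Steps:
o(j, z) = 3
u(d, E) = 1/(3 + d)
(u(0, -2) - 6)*4 + ((-71 - 98) + 73) = (1/(3 + 0) - 6)*4 + ((-71 - 98) + 73) = (1/3 - 6)*4 + (-169 + 73) = (1/3 - 6)*4 - 96 = -17/3*4 - 96 = -68/3 - 96 = -356/3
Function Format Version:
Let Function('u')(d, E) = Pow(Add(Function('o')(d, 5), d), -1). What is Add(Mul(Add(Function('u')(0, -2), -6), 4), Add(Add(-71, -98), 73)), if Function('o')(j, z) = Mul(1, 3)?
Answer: Rational(-356, 3) ≈ -118.67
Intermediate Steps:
Function('o')(j, z) = 3
Function('u')(d, E) = Pow(Add(3, d), -1)
Add(Mul(Add(Function('u')(0, -2), -6), 4), Add(Add(-71, -98), 73)) = Add(Mul(Add(Pow(Add(3, 0), -1), -6), 4), Add(Add(-71, -98), 73)) = Add(Mul(Add(Pow(3, -1), -6), 4), Add(-169, 73)) = Add(Mul(Add(Rational(1, 3), -6), 4), -96) = Add(Mul(Rational(-17, 3), 4), -96) = Add(Rational(-68, 3), -96) = Rational(-356, 3)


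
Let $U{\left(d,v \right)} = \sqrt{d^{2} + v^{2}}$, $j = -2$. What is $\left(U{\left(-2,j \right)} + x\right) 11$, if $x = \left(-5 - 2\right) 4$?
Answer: $-308 + 22 \sqrt{2} \approx -276.89$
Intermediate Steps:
$x = -28$ ($x = \left(-7\right) 4 = -28$)
$\left(U{\left(-2,j \right)} + x\right) 11 = \left(\sqrt{\left(-2\right)^{2} + \left(-2\right)^{2}} - 28\right) 11 = \left(\sqrt{4 + 4} - 28\right) 11 = \left(\sqrt{8} - 28\right) 11 = \left(2 \sqrt{2} - 28\right) 11 = \left(-28 + 2 \sqrt{2}\right) 11 = -308 + 22 \sqrt{2}$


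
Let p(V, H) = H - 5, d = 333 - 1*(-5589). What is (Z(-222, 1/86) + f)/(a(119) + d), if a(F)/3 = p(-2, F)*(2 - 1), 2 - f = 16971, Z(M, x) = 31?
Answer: -941/348 ≈ -2.7040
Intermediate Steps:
d = 5922 (d = 333 + 5589 = 5922)
f = -16969 (f = 2 - 1*16971 = 2 - 16971 = -16969)
p(V, H) = -5 + H
a(F) = -15 + 3*F (a(F) = 3*((-5 + F)*(2 - 1)) = 3*((-5 + F)*1) = 3*(-5 + F) = -15 + 3*F)
(Z(-222, 1/86) + f)/(a(119) + d) = (31 - 16969)/((-15 + 3*119) + 5922) = -16938/((-15 + 357) + 5922) = -16938/(342 + 5922) = -16938/6264 = -16938*1/6264 = -941/348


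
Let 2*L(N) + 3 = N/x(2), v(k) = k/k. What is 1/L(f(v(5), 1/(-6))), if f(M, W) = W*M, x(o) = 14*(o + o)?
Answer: -672/1009 ≈ -0.66601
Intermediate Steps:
v(k) = 1
x(o) = 28*o (x(o) = 14*(2*o) = 28*o)
f(M, W) = M*W
L(N) = -3/2 + N/112 (L(N) = -3/2 + (N/((28*2)))/2 = -3/2 + (N/56)/2 = -3/2 + N/112)
1/L(f(v(5), 1/(-6))) = 1/(-3/2 + (1/(-6))/112) = 1/(-3/2 + (1*(-⅙))/112) = 1/(-3/2 + (1/112)*(-⅙)) = 1/(-3/2 - 1/672) = 1/(-1009/672) = -672/1009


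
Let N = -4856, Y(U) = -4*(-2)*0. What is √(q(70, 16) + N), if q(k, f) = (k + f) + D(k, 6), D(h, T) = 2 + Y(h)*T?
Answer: 4*I*√298 ≈ 69.051*I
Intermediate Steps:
Y(U) = 0 (Y(U) = 8*0 = 0)
D(h, T) = 2 (D(h, T) = 2 + 0*T = 2 + 0 = 2)
q(k, f) = 2 + f + k (q(k, f) = (k + f) + 2 = (f + k) + 2 = 2 + f + k)
√(q(70, 16) + N) = √((2 + 16 + 70) - 4856) = √(88 - 4856) = √(-4768) = 4*I*√298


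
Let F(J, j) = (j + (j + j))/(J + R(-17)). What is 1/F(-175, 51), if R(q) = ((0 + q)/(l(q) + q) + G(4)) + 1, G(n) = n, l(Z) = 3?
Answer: -139/126 ≈ -1.1032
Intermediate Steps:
R(q) = 5 + q/(3 + q) (R(q) = ((0 + q)/(3 + q) + 4) + 1 = (q/(3 + q) + 4) + 1 = (4 + q/(3 + q)) + 1 = 5 + q/(3 + q))
F(J, j) = 3*j/(87/14 + J) (F(J, j) = (j + (j + j))/(J + 3*(5 + 2*(-17))/(3 - 17)) = (j + 2*j)/(J + 3*(5 - 34)/(-14)) = (3*j)/(J + 3*(-1/14)*(-29)) = (3*j)/(J + 87/14) = (3*j)/(87/14 + J) = 3*j/(87/14 + J))
1/F(-175, 51) = 1/(42*51/(87 + 14*(-175))) = 1/(42*51/(87 - 2450)) = 1/(42*51/(-2363)) = 1/(42*51*(-1/2363)) = 1/(-126/139) = -139/126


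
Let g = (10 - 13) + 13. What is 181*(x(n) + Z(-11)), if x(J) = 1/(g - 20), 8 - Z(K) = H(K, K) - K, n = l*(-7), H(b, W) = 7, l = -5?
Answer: -18281/10 ≈ -1828.1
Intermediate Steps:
g = 10 (g = -3 + 13 = 10)
n = 35 (n = -5*(-7) = 35)
Z(K) = 1 + K (Z(K) = 8 - (7 - K) = 8 + (-7 + K) = 1 + K)
x(J) = -⅒ (x(J) = 1/(10 - 20) = 1/(-10) = -⅒)
181*(x(n) + Z(-11)) = 181*(-⅒ + (1 - 11)) = 181*(-⅒ - 10) = 181*(-101/10) = -18281/10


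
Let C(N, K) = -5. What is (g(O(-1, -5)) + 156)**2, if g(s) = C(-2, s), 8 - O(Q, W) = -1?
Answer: 22801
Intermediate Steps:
O(Q, W) = 9 (O(Q, W) = 8 - 1*(-1) = 8 + 1 = 9)
g(s) = -5
(g(O(-1, -5)) + 156)**2 = (-5 + 156)**2 = 151**2 = 22801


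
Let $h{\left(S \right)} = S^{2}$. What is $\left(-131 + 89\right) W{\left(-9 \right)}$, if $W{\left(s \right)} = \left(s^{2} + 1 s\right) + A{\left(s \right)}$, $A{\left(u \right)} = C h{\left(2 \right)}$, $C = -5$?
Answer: $-2184$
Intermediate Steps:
$A{\left(u \right)} = -20$ ($A{\left(u \right)} = - 5 \cdot 2^{2} = \left(-5\right) 4 = -20$)
$W{\left(s \right)} = -20 + s + s^{2}$ ($W{\left(s \right)} = \left(s^{2} + 1 s\right) - 20 = \left(s^{2} + s\right) - 20 = \left(s + s^{2}\right) - 20 = -20 + s + s^{2}$)
$\left(-131 + 89\right) W{\left(-9 \right)} = \left(-131 + 89\right) \left(-20 - 9 + \left(-9\right)^{2}\right) = - 42 \left(-20 - 9 + 81\right) = \left(-42\right) 52 = -2184$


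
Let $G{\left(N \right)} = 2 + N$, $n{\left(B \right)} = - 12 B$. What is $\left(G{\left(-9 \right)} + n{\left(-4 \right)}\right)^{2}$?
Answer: $1681$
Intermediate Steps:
$\left(G{\left(-9 \right)} + n{\left(-4 \right)}\right)^{2} = \left(\left(2 - 9\right) - -48\right)^{2} = \left(-7 + 48\right)^{2} = 41^{2} = 1681$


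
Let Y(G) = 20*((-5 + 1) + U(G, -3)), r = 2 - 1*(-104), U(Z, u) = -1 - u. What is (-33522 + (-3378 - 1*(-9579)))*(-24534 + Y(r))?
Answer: 671386254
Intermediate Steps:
r = 106 (r = 2 + 104 = 106)
Y(G) = -40 (Y(G) = 20*((-5 + 1) + (-1 - 1*(-3))) = 20*(-4 + (-1 + 3)) = 20*(-4 + 2) = 20*(-2) = -40)
(-33522 + (-3378 - 1*(-9579)))*(-24534 + Y(r)) = (-33522 + (-3378 - 1*(-9579)))*(-24534 - 40) = (-33522 + (-3378 + 9579))*(-24574) = (-33522 + 6201)*(-24574) = -27321*(-24574) = 671386254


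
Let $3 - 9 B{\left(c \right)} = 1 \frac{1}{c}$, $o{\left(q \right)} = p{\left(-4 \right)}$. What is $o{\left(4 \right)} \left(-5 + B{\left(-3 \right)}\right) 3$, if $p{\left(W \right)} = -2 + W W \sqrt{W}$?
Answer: $\frac{250}{9} - \frac{4000 i}{9} \approx 27.778 - 444.44 i$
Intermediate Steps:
$p{\left(W \right)} = -2 + W^{\frac{5}{2}}$ ($p{\left(W \right)} = -2 + W W^{\frac{3}{2}} = -2 + W^{\frac{5}{2}}$)
$o{\left(q \right)} = -2 + 32 i$ ($o{\left(q \right)} = -2 + \left(-4\right)^{\frac{5}{2}} = -2 + 32 i$)
$B{\left(c \right)} = \frac{1}{3} - \frac{1}{9 c}$ ($B{\left(c \right)} = \frac{1}{3} - \frac{1 \frac{1}{c}}{9} = \frac{1}{3} - \frac{1}{9 c}$)
$o{\left(4 \right)} \left(-5 + B{\left(-3 \right)}\right) 3 = \left(-2 + 32 i\right) \left(-5 + \frac{-1 + 3 \left(-3\right)}{9 \left(-3\right)}\right) 3 = \left(-2 + 32 i\right) \left(-5 + \frac{1}{9} \left(- \frac{1}{3}\right) \left(-1 - 9\right)\right) 3 = \left(-2 + 32 i\right) \left(-5 + \frac{1}{9} \left(- \frac{1}{3}\right) \left(-10\right)\right) 3 = \left(-2 + 32 i\right) \left(-5 + \frac{10}{27}\right) 3 = \left(-2 + 32 i\right) \left(\left(- \frac{125}{27}\right) 3\right) = \left(-2 + 32 i\right) \left(- \frac{125}{9}\right) = \frac{250}{9} - \frac{4000 i}{9}$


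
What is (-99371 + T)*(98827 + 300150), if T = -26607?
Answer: -50262324506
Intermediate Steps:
(-99371 + T)*(98827 + 300150) = (-99371 - 26607)*(98827 + 300150) = -125978*398977 = -50262324506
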